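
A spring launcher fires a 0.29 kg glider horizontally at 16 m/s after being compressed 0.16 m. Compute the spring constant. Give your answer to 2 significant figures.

Spring PE at full compression equals KE at release: ½kx² = ½mv²
k = mv²/x² = (0.29)(16)²/(0.16)² = 2900 N/m

k = 2900 N/m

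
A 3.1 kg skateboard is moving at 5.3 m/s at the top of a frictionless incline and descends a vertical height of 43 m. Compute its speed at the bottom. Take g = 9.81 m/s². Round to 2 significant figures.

v = 30 m/s

By conservation of mechanical energy, ½mv₀² + mgh = ½mv²
The mass cancels from both sides.
v² = v₀² + 2gh = (5.3)² + 2(9.81)(43) = 871.75
v = √871.75 = 29.53 m/s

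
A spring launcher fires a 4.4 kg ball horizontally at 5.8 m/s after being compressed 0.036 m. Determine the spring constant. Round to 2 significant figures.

k = 110000 N/m

Spring PE at full compression equals KE at release: ½kx² = ½mv²
k = mv²/x² = (4.4)(5.8)²/(0.036)² = 114210 N/m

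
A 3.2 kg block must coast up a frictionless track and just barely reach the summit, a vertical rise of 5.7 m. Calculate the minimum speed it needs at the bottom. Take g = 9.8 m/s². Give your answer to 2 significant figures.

v = 11 m/s

At the top it is momentarily at rest, so all KE converts to PE: ½mv² = mgh
v = √(2gh) = √(2 × 9.8 × 5.7) = 10.57 m/s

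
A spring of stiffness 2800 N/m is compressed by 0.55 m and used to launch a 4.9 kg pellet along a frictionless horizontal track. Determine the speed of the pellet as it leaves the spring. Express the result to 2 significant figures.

v = 13 m/s

The pellet leaves the spring when the spring is at natural length, so ½kx² = ½mv²
v = x√(k/m) = 0.55 × √(2800/4.9) = 13.15 m/s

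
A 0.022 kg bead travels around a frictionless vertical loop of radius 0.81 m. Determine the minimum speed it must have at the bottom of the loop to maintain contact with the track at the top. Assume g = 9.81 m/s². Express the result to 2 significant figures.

v = 6.3 m/s

At the top: mg = mv_top²/r ⇒ v_top² = gr = 7.946 m²/s²
Energy from bottom to top (height 2r): ½mv_bot² = ½mv_top² + mg(2r)
v_bot² = gr + 4gr = 5gr = 39.73
v_bot = √(5gr) = 6.303 m/s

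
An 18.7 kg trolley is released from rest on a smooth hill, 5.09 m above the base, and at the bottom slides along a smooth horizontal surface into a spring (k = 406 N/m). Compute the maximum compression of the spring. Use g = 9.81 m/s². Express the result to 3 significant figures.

Gravitational PE at the top equals spring PE at max compression: mgh = ½kx²
x = √(2mgh/k) = √(2 × 18.7 × 9.81 × 5.09 / 406) = 2.145 m

x = 2.14 m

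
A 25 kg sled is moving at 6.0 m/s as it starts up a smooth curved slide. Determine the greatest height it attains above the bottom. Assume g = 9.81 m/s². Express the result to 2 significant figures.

h = 1.8 m

Setting KE at the bottom equal to PE gained: ½mv² = mgh
h = v²/(2g) = 6.0²/(2 × 9.81) = 1.835 m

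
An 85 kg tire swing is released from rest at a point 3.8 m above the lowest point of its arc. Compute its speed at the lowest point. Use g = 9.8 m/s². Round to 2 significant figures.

Mechanical energy is conserved (no friction): mgh = ½mv²
The mass cancels from both sides.
v = √(2gh) = √(2 × 9.8 × 3.8) = √74.480 = 8.630 m/s

v = 8.6 m/s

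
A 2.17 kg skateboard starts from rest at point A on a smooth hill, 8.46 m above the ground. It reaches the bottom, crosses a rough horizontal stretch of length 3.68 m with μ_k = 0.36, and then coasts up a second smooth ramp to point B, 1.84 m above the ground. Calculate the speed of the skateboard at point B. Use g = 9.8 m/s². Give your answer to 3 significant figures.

v = 10.2 m/s

Energy at A: mgh₁ = (2.17)(9.8)(8.46) = 179.91 J
Friction loss: W_f = μ_k mg d = 28.17 J
At B: ½mv² + mgh₂ = mgh₁ − W_f
½mv² = 179.91 − 28.17 − 39.129 = 112.61 J
v = √(2 × 112.61/2.17) = 10.19 m/s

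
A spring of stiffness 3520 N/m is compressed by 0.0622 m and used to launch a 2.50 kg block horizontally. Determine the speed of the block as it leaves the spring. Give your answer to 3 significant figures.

The block leaves the spring when the spring is at natural length, so ½kx² = ½mv²
v = x√(k/m) = 0.0622 × √(3520/2.50) = 2.334 m/s

v = 2.33 m/s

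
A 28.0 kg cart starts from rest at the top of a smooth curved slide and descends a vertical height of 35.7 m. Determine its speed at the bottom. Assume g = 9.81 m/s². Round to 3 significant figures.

v = 26.5 m/s

Equating total energy at the two states: mgh = ½mv²
v = √(2gh) = √(2 × 9.81 × 35.7) = √700.43 = 26.47 m/s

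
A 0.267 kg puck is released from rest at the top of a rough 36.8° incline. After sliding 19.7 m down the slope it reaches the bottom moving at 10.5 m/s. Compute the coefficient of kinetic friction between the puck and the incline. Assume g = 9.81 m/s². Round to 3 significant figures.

mgh = ½mv² + μ_k (mg cosθ) L, with h = L sinθ
mgL sinθ = 30.909 J; ½mv² = 14.718 J
W_f = 30.909 − 14.718 = 16.19 J
μ_k = W_f/(mg cosθ · L) = 16.19/(2.097 × 19.7) = 0.3919

μ_k = 0.392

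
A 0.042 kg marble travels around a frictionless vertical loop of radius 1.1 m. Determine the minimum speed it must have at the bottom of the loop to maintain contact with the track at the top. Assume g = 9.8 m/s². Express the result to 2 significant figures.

v = 7.3 m/s

At the top: mg = mv_top²/r ⇒ v_top² = gr = 10.78 m²/s²
Energy from bottom to top (height 2r): ½mv_bot² = ½mv_top² + mg(2r)
v_bot² = gr + 4gr = 5gr = 53.90
v_bot = √(5gr) = 7.342 m/s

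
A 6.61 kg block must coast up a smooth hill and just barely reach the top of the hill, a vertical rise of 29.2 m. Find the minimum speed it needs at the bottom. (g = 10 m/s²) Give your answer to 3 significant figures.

At the top it is momentarily at rest, so all KE converts to PE: ½mv² = mgh
v = √(2gh) = √(2 × 10 × 29.2) = 24.17 m/s

v = 24.2 m/s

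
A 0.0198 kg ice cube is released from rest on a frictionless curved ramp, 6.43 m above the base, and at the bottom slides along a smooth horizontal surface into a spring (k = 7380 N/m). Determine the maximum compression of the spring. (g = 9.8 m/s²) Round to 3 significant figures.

x = 0.0184 m

Gravitational PE at the top equals spring PE at max compression: mgh = ½kx²
x = √(2mgh/k) = √(2 × 0.0198 × 9.8 × 6.43 / 7380) = 0.01839 m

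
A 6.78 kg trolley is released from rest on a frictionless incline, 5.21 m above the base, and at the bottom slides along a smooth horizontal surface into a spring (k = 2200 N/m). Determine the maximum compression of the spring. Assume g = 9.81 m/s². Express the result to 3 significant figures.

x = 0.561 m

Gravitational PE at the top equals spring PE at max compression: mgh = ½kx²
x = √(2mgh/k) = √(2 × 6.78 × 9.81 × 5.21 / 2200) = 0.5613 m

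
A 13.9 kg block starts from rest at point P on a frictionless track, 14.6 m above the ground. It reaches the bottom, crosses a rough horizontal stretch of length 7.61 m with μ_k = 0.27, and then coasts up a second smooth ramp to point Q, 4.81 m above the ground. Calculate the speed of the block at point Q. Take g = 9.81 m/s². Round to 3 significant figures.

v = 12.3 m/s

Energy at P: mgh₁ = (13.9)(9.81)(14.6) = 1990.8 J
Friction loss: W_f = μ_k mg d = 280.2 J
At Q: ½mv² + mgh₂ = mgh₁ − W_f
½mv² = 1990.8 − 280.2 − 655.89 = 1054.8 J
v = √(2 × 1054.8/13.9) = 12.32 m/s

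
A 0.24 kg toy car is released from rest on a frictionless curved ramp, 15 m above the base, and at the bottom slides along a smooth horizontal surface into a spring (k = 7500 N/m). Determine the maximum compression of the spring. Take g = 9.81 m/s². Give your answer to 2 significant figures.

Gravitational PE at the top equals spring PE at max compression: mgh = ½kx²
x = √(2mgh/k) = √(2 × 0.24 × 9.81 × 15 / 7500) = 0.09704 m

x = 0.097 m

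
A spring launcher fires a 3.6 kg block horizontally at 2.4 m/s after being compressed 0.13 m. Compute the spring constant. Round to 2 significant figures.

Energy stored in the spring equals the launch KE: ½kx² = ½mv²
k = mv²/x² = (3.6)(2.4)²/(0.13)² = 1227 N/m

k = 1200 N/m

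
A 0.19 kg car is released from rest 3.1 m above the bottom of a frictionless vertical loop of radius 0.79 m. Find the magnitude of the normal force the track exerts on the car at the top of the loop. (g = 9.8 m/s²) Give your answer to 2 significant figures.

Energy from release to top (height 2r): mgh = ½mv_top² + mg(2r)
v_top² = 2g(h − 2r) = 2(9.8)(3.1 − 1.580) = 29.792 m²/s²
At the top, both N and weight point toward the centre: N + mg = mv_top²/r
N = m(v_top²/r − g) = 0.19(29.792/0.79 − 9.8) = 5.303 N

N = 5.3 N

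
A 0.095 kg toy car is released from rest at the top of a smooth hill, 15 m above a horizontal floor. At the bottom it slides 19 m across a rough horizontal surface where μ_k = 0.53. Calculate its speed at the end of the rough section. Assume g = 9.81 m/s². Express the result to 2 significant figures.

Applying the work–energy principle:
mgh = ½mv² + μ_k m g d
W_f = μ_k mg d = (0.53)(0.095)(9.81)(19) = 9.385 J
½mv² = mgh − W_f = 13.979 − 9.385 = 4.5945 J
v = √(2 × 4.5945/0.095) = 9.835 m/s

v = 9.8 m/s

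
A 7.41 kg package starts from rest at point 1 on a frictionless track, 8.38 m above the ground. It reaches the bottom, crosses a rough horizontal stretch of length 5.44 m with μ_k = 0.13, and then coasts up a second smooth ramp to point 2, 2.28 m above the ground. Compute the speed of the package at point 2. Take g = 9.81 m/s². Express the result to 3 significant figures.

Energy at 1: mgh₁ = (7.41)(9.81)(8.38) = 609.16 J
Friction loss: W_f = μ_k mg d = 51.41 J
At 2: ½mv² + mgh₂ = mgh₁ − W_f
½mv² = 609.16 − 51.41 − 165.74 = 392.01 J
v = √(2 × 392.01/7.41) = 10.29 m/s

v = 10.3 m/s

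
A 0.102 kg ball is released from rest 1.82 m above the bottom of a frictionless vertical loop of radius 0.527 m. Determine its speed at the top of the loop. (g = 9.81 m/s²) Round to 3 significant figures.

Energy conservation: mgh = ½mv_top² + mg(2r)
v_top² = 2g(h − 2r) = 2(9.81)(1.82 − 1.054) = 15.03
v_top = 3.877 m/s

v = 3.88 m/s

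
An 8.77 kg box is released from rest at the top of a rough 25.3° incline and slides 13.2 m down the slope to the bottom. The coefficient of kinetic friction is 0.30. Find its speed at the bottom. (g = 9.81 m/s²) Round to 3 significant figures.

v = 6.36 m/s

Taking the bottom as reference, mgh = ½mv² + μ_k N L with h = L sinθ, N = mg cosθ:
mgh = mgL sinθ = (8.77)(9.81)(13.2)sin25.3° = 485.33 J
W_f = μ_k mg cosθ · L = (0.30)(8.77)(9.81)cos25.3°·13.2 = 308.0 J
½mv² = 485.33 − 308.0 = 177.31 J
v = √(2 × 177.31/8.77) = 6.359 m/s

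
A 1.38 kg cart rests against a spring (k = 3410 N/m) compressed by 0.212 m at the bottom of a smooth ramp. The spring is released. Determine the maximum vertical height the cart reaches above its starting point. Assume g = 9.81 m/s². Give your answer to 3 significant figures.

h = 5.66 m

Energy conservation from release to the highest point: ½kx² = mgh
h = kx²/(2mg) = (3410)(0.212)²/(2 × 1.38 × 9.81) = 5.660 m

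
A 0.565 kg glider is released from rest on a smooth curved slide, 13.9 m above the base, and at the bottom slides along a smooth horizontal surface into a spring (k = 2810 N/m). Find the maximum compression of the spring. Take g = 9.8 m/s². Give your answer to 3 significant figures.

Energy conservation (no friction) from release to max compression: mgh = ½kx²
x = √(2mgh/k) = √(2 × 0.565 × 9.8 × 13.9 / 2810) = 0.2340 m

x = 0.234 m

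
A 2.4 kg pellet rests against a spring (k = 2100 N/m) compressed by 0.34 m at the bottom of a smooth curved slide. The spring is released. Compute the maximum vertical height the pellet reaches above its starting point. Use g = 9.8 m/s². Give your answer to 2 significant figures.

All spring PE becomes gravitational PE at the highest point: ½kx² = mgh
h = kx²/(2mg) = (2100)(0.34)²/(2 × 2.4 × 9.8) = 5.161 m

h = 5.2 m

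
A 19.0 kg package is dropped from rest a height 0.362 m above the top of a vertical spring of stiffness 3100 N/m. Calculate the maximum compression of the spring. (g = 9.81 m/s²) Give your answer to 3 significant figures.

Take the reference level at the top of the uncompressed spring. At max compression the package has fallen H + x and is momentarily at rest:
mg(H + x) = ½kx²
½(3100)x² − (19.0)(9.81)x − (19.0)(9.81)(0.362) = 0
1550x² − 186.4x − 67.47 = 0
x = [186.4 + √(34741 + 418334)]/(2 × 1550) = 0.2773 m

x = 0.277 m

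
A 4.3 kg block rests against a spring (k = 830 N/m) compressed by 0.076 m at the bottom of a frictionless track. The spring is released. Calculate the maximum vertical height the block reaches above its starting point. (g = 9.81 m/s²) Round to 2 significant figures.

h = 0.057 m

All spring PE becomes gravitational PE at the highest point: ½kx² = mgh
h = kx²/(2mg) = (830)(0.076)²/(2 × 4.3 × 9.81) = 0.05682 m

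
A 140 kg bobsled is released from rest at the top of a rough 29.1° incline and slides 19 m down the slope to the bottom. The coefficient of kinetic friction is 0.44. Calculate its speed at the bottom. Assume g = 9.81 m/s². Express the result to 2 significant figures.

v = 6.2 m/s

Work–energy: mg(L sinθ) − μ_k(mg cosθ)L = ½mv²
mgh = mgL sinθ = (140)(9.81)(19)sin29.1° = 12691 J
W_f = μ_k mg cosθ · L = (0.44)(140)(9.81)cos29.1°·19 = 10032 J
½mv² = 12691 − 10032 = 2658.4 J
v = √(2 × 2658.4/140) = 6.163 m/s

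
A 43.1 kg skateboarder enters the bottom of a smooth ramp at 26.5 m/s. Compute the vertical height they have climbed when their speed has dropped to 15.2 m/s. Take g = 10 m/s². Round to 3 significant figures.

Conservation of energy: ½mv₁² = ½mv₂² + mgh
h = (v₁² − v₂²)/(2g) = (26.5² − 15.2²)/(2 × 10) = 23.56 m

h = 23.6 m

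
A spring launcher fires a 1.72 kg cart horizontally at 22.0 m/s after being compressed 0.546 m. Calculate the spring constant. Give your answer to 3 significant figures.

Energy stored in the spring equals the launch KE: ½kx² = ½mv²
k = mv²/x² = (1.72)(22.0)²/(0.546)² = 2792 N/m

k = 2790 N/m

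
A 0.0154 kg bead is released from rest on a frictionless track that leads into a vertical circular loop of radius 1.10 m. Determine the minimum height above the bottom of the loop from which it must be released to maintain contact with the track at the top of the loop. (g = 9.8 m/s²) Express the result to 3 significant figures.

h = 2.75 m

At the top, for minimum speed gravity alone supplies the centripetal force: mg = mv_top²/r ⇒ v_top² = gr = 10.78 m²/s²
Energy conservation from release height h to the top (height 2r): mgh = ½mv_top² + mg(2r)
h = v_top²/(2g) + 2r = r/2 + 2r = 5r/2 = 2.750 m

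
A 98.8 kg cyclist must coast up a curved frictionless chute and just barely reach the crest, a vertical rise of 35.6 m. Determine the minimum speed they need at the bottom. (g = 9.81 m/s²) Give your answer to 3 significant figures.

At the top they are momentarily at rest, so all KE converts to PE: ½mv² = mgh
v = √(2gh) = √(2 × 9.81 × 35.6) = 26.43 m/s

v = 26.4 m/s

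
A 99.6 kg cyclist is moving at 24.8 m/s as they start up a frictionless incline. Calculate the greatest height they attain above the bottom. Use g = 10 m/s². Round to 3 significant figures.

Setting KE at the bottom equal to PE gained: ½mv² = mgh
h = v²/(2g) = 24.8²/(2 × 10) = 30.75 m

h = 30.8 m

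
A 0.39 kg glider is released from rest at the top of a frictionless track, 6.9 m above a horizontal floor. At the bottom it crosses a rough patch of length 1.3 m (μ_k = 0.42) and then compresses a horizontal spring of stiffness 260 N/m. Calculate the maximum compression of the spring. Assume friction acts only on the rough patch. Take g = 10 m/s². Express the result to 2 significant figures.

Initial energy: E₁ = mgh = (0.39)(10)(6.9) = 26.910 J
Friction removes W_f = μ_k mg d = (0.42)(0.39)(10)(1.3) = 2.129 J
Energy reaching the spring: E = 26.910 − 2.129 = 24.781 J
At max compression ½kx² = E ⇒ x = √(2E/k) = √(2 × 24.781/260) = 0.4366 m

x = 0.44 m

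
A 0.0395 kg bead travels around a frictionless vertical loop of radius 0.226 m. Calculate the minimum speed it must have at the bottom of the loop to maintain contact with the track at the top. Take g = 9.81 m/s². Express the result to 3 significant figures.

At the top: mg = mv_top²/r ⇒ v_top² = gr = 2.217 m²/s²
Energy from bottom to top (height 2r): ½mv_bot² = ½mv_top² + mg(2r)
v_bot² = gr + 4gr = 5gr = 11.09
v_bot = √(5gr) = 3.329 m/s

v = 3.33 m/s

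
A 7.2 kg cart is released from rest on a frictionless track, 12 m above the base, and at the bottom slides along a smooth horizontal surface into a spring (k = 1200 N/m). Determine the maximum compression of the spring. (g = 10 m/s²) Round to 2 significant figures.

x = 1.2 m

At max compression the cart is momentarily at rest: mgh = ½kx²
x = √(2mgh/k) = √(2 × 7.2 × 10 × 12 / 1200) = 1.200 m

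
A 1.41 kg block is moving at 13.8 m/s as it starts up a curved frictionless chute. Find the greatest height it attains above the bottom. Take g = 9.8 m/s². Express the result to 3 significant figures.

h = 9.72 m

Setting KE at the bottom equal to PE gained: ½mv² = mgh
h = v²/(2g) = 13.8²/(2 × 9.8) = 9.716 m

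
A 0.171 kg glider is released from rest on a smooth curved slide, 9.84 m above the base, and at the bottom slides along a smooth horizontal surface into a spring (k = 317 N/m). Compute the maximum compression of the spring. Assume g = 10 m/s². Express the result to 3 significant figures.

x = 0.326 m

Energy conservation (no friction) from release to max compression: mgh = ½kx²
x = √(2mgh/k) = √(2 × 0.171 × 10 × 9.84 / 317) = 0.3258 m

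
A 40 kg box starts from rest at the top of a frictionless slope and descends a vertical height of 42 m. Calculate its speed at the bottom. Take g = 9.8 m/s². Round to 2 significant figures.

v = 29 m/s

Energy conservation between the two points: mgh = ½mv²
v = √(2gh) = √(2 × 9.8 × 42) = √823.20 = 28.69 m/s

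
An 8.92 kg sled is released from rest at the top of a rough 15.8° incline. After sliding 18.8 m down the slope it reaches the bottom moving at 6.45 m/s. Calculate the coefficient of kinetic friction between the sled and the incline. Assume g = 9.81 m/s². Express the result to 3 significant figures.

μ_k = 0.166

Energy balance down the incline: mg L sinθ − ½mv² = μ_k (mg cosθ) L
mgL sinθ = 447.93 J; ½mv² = 185.55 J
W_f = 447.93 − 185.55 = 262.4 J
μ_k = W_f/(mg cosθ · L) = 262.4/(84.20 × 18.8) = 0.1658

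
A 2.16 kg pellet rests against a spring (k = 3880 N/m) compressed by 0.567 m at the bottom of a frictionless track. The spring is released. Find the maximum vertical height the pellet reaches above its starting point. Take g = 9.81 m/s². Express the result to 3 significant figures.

h = 29.4 m

At maximum height the pellet is at rest, so ½kx² = mgh
h = kx²/(2mg) = (3880)(0.567)²/(2 × 2.16 × 9.81) = 29.43 m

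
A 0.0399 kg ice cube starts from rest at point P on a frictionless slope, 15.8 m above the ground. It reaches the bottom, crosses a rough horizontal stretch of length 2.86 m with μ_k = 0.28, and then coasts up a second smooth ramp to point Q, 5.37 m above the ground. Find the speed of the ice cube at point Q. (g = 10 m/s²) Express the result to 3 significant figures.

v = 13.9 m/s

Energy at P: mgh₁ = (0.0399)(10)(15.8) = 6.3042 J
Friction loss: W_f = μ_k mg d = 0.3195 J
At Q: ½mv² + mgh₂ = mgh₁ − W_f
½mv² = 6.3042 − 0.3195 − 2.1426 = 3.8421 J
v = √(2 × 3.8421/0.0399) = 13.88 m/s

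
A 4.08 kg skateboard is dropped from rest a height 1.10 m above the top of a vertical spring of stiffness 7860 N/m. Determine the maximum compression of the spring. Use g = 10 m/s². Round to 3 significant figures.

x = 0.112 m

Take the reference level at the top of the uncompressed spring. At max compression the skateboard has fallen H + x and is momentarily at rest:
mg(H + x) = ½kx²
½(7860)x² − (4.08)(10)x − (4.08)(10)(1.10) = 0
3930x² − 40.80x − 44.88 = 0
x = [40.80 + √(1665 + 705514)]/(2 × 3930) = 0.1122 m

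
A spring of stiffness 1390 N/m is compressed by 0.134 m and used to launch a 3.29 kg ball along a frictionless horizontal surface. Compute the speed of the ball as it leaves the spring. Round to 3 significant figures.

The ball leaves the spring when the spring is at natural length, so ½kx² = ½mv²
v = x√(k/m) = 0.134 × √(1390/3.29) = 2.754 m/s

v = 2.75 m/s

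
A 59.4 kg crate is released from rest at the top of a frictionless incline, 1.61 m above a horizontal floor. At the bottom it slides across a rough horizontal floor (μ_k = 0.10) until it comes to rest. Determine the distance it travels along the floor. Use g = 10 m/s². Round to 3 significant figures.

d = 16.1 m

Energy bookkeeping (friction removes W_f = μ_k N d):
At rest all PE has been dissipated by friction: mgh = μ_k m g d
d = h/μ_k = 1.61/0.10 = 16.10 m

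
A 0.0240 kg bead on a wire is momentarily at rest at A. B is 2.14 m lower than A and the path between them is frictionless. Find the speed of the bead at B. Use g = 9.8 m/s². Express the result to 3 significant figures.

v = 6.48 m/s

Energy conservation between the two points: mgh = ½mv²
The mass cancels from both sides.
v = √(2gh) = √(2 × 9.8 × 2.14) = √41.944 = 6.476 m/s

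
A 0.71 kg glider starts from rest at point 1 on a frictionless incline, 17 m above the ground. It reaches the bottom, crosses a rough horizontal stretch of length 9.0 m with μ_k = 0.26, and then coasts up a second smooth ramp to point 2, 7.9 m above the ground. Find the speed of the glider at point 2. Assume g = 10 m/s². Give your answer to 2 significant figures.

Energy at 1: mgh₁ = (0.71)(10)(17) = 120.70 J
Friction loss: W_f = μ_k mg d = 16.61 J
At 2: ½mv² + mgh₂ = mgh₁ − W_f
½mv² = 120.70 − 16.61 − 56.090 = 47.996 J
v = √(2 × 47.996/0.71) = 11.63 m/s

v = 12 m/s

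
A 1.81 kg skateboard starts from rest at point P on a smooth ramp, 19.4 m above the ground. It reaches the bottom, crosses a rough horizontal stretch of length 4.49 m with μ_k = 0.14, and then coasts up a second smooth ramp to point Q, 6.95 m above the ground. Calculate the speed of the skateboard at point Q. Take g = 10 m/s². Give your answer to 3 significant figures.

Energy at P: mgh₁ = (1.81)(10)(19.4) = 351.14 J
Friction loss: W_f = μ_k mg d = 11.38 J
At Q: ½mv² + mgh₂ = mgh₁ − W_f
½mv² = 351.14 − 11.38 − 125.80 = 213.97 J
v = √(2 × 213.97/1.81) = 15.38 m/s

v = 15.4 m/s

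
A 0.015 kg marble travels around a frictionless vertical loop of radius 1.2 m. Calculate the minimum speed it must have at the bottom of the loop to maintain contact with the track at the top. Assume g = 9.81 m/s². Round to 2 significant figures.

v = 7.7 m/s

At the top: mg = mv_top²/r ⇒ v_top² = gr = 11.77 m²/s²
Energy from bottom to top (height 2r): ½mv_bot² = ½mv_top² + mg(2r)
v_bot² = gr + 4gr = 5gr = 58.86
v_bot = √(5gr) = 7.672 m/s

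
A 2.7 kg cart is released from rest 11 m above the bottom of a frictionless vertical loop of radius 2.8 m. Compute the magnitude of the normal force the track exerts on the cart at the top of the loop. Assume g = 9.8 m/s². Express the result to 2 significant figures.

N = 76 N

Energy from release to top (height 2r): mgh = ½mv_top² + mg(2r)
v_top² = 2g(h − 2r) = 2(9.8)(11 − 5.600) = 105.84 m²/s²
At the top, both N and weight point toward the centre: N + mg = mv_top²/r
N = m(v_top²/r − g) = 2.7(105.84/2.8 − 9.8) = 75.60 N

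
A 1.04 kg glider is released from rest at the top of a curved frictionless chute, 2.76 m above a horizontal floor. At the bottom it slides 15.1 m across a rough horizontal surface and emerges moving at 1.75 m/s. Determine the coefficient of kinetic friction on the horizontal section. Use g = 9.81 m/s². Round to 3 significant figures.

Energy at the top = energy at the end + work done against friction:
mgh = ½mv² + μ_k m g d
mgh = 28.159 J; ½mv² = 1.5925 J
W_f = 28.159 − 1.5925 = 26.57 J
μ_k = W_f/(mg·d) = 26.57/(10.20 × 15.1) = 0.1724

μ_k = 0.172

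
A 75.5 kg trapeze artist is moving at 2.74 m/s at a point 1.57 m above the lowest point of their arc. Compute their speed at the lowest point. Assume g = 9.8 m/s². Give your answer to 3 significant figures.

By conservation of mechanical energy, ½mv₀² + mgh = ½mv²
The mass cancels from both sides.
v² = v₀² + 2gh = (2.74)² + 2(9.8)(1.57) = 38.280
v = √38.280 = 6.187 m/s

v = 6.19 m/s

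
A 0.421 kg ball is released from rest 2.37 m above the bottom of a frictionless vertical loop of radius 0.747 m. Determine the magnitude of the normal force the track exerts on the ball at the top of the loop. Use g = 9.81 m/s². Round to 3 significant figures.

N = 5.56 N

Energy from release to top (height 2r): mgh = ½mv_top² + mg(2r)
v_top² = 2g(h − 2r) = 2(9.81)(2.37 − 1.494) = 17.187 m²/s²
At the top, both N and weight point toward the centre: N + mg = mv_top²/r
N = m(v_top²/r − g) = 0.421(17.187/0.747 − 9.81) = 5.556 N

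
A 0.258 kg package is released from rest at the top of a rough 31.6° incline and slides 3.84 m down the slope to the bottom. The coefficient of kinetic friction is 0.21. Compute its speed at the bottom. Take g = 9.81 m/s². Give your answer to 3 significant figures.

v = 5.10 m/s

Taking the bottom as reference, mgh = ½mv² + μ_k N L with h = L sinθ, N = mg cosθ:
mgh = mgL sinθ = (0.258)(9.81)(3.84)sin31.6° = 5.0926 J
W_f = μ_k mg cosθ · L = (0.21)(0.258)(9.81)cos31.6°·3.84 = 1.738 J
½mv² = 5.0926 − 1.738 = 3.3542 J
v = √(2 × 3.3542/0.258) = 5.099 m/s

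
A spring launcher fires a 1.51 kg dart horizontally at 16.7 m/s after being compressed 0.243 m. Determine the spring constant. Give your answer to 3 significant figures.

k = 7130 N/m

Spring PE at full compression equals KE at release: ½kx² = ½mv²
k = mv²/x² = (1.51)(16.7)²/(0.243)² = 7132 N/m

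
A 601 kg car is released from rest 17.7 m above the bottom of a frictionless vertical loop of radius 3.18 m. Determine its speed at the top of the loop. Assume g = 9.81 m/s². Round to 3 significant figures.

Energy conservation: mgh = ½mv_top² + mg(2r)
v_top² = 2g(h − 2r) = 2(9.81)(17.7 − 6.360) = 222.5
v_top = 14.92 m/s

v = 14.9 m/s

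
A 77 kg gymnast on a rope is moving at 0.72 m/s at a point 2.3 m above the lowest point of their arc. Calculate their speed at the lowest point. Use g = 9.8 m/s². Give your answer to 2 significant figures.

By conservation of mechanical energy, ½mv₀² + mgh = ½mv²
v² = v₀² + 2gh = (0.72)² + 2(9.8)(2.3) = 45.598
v = √45.598 = 6.753 m/s

v = 6.8 m/s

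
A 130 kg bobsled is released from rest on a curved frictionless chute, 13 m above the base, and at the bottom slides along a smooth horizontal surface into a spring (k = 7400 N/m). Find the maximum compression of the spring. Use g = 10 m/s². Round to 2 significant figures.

x = 2.1 m

Gravitational PE at the top equals spring PE at max compression: mgh = ½kx²
x = √(2mgh/k) = √(2 × 130 × 10 × 13 / 7400) = 2.137 m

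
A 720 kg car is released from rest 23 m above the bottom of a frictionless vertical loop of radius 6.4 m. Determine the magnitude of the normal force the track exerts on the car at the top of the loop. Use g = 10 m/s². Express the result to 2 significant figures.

N = 16000 N

Energy from release to top (height 2r): mgh = ½mv_top² + mg(2r)
v_top² = 2g(h − 2r) = 2(10)(23 − 12.80) = 204.00 m²/s²
At the top, both N and weight point toward the centre: N + mg = mv_top²/r
N = m(v_top²/r − g) = 720(204.00/6.4 − 10) = 15750 N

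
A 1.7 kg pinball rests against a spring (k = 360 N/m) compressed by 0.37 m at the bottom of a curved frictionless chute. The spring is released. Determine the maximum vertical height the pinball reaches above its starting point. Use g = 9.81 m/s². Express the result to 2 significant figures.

h = 1.5 m

Energy conservation from release to the highest point: ½kx² = mgh
h = kx²/(2mg) = (360)(0.37)²/(2 × 1.7 × 9.81) = 1.478 m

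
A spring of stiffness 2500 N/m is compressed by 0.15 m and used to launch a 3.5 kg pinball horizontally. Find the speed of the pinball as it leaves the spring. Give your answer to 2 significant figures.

v = 4.0 m/s

Conservation of energy: ½kx² = ½mv²
v = x√(k/m) = 0.15 × √(2500/3.5) = 4.009 m/s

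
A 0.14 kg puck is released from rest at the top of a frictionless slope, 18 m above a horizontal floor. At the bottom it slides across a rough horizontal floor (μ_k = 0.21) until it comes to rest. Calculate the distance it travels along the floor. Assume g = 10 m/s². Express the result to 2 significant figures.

Energy bookkeeping (friction removes W_f = μ_k N d):
At rest all PE has been dissipated by friction: mgh = μ_k m g d
d = h/μ_k = 18/0.21 = 85.71 m

d = 86 m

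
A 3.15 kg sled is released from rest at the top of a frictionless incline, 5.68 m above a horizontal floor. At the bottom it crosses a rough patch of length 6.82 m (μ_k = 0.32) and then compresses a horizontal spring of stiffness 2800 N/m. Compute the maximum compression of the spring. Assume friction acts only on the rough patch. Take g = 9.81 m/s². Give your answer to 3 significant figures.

x = 0.278 m

Initial energy: E₁ = mgh = (3.15)(9.81)(5.68) = 175.52 J
Friction removes W_f = μ_k mg d = (0.32)(3.15)(9.81)(6.82) = 67.44 J
Energy reaching the spring: E = 175.52 − 67.44 = 108.08 J
At max compression ½kx² = E ⇒ x = √(2E/k) = √(2 × 108.08/2800) = 0.2779 m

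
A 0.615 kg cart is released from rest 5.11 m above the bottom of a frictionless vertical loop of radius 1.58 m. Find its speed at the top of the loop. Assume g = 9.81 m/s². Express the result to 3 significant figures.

v = 6.19 m/s

Energy conservation: mgh = ½mv_top² + mg(2r)
v_top² = 2g(h − 2r) = 2(9.81)(5.11 − 3.160) = 38.26
v_top = 6.185 m/s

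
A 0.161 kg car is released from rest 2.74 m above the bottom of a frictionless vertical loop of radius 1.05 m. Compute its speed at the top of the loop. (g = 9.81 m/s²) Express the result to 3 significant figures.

Energy conservation: mgh = ½mv_top² + mg(2r)
v_top² = 2g(h − 2r) = 2(9.81)(2.74 − 2.100) = 12.56
v_top = 3.544 m/s

v = 3.54 m/s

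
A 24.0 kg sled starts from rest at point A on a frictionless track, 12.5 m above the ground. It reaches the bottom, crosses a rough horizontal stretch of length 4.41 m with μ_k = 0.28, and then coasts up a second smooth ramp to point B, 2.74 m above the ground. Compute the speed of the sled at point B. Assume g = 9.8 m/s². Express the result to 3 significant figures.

Energy at A: mgh₁ = (24.0)(9.8)(12.5) = 2940.0 J
Friction loss: W_f = μ_k mg d = 290.4 J
At B: ½mv² + mgh₂ = mgh₁ − W_f
½mv² = 2940.0 − 290.4 − 644.45 = 2005.1 J
v = √(2 × 2005.1/24.0) = 12.93 m/s

v = 12.9 m/s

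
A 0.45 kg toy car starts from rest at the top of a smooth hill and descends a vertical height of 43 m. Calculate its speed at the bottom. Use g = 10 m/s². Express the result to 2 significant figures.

v = 29 m/s

By conservation of mechanical energy, mgh = ½mv²
v = √(2gh) = √(2 × 10 × 43) = √860.00 = 29.33 m/s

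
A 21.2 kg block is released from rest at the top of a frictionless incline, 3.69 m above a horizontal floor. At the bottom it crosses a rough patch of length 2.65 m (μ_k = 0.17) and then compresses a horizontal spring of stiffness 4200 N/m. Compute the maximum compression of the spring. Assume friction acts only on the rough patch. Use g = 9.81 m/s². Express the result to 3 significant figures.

x = 0.566 m

Initial energy: E₁ = mgh = (21.2)(9.81)(3.69) = 767.42 J
Friction removes W_f = μ_k mg d = (0.17)(21.2)(9.81)(2.65) = 93.69 J
Energy reaching the spring: E = 767.42 − 93.69 = 673.73 J
At max compression ½kx² = E ⇒ x = √(2E/k) = √(2 × 673.73/4200) = 0.5664 m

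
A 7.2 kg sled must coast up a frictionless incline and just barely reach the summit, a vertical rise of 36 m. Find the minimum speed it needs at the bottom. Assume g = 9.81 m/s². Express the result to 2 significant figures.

At the top it is momentarily at rest, so all KE converts to PE: ½mv² = mgh
v = √(2gh) = √(2 × 9.81 × 36) = 26.58 m/s

v = 27 m/s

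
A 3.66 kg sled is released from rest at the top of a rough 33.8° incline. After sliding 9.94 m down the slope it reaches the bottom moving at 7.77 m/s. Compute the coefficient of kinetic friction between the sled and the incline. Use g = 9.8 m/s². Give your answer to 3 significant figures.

μ_k = 0.297

mgh = ½mv² + μ_k (mg cosθ) L, with h = L sinθ
mgL sinθ = 198.33 J; ½mv² = 110.48 J
W_f = 198.33 − 110.48 = 87.85 J
μ_k = W_f/(mg cosθ · L) = 87.85/(29.81 × 9.94) = 0.2965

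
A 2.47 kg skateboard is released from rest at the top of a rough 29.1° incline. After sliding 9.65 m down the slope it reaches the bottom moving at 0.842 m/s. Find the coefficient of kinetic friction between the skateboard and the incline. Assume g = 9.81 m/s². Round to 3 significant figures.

μ_k = 0.552

The energy dissipated by friction is the PE lost minus the KE gained:
mgL sinθ = 113.72 J; ½mv² = 0.87557 J
W_f = 113.72 − 0.87557 = 112.8 J
μ_k = W_f/(mg cosθ · L) = 112.8/(21.17 × 9.65) = 0.5523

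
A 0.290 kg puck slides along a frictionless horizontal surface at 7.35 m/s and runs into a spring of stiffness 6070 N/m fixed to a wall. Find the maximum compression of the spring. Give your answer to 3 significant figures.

Conservation of energy between contact and max compression: ½mv² = ½kx²
x = v√(m/k) = 7.35 × √(0.290/6070) = 0.05080 m

x = 0.0508 m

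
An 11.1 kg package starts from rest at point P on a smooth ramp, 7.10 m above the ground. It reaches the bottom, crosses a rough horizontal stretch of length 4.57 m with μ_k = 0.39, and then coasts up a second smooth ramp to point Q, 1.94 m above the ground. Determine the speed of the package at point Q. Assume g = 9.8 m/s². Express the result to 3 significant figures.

Energy at P: mgh₁ = (11.1)(9.8)(7.10) = 772.34 J
Friction loss: W_f = μ_k mg d = 193.9 J
At Q: ½mv² + mgh₂ = mgh₁ − W_f
½mv² = 772.34 − 193.9 − 211.03 = 367.43 J
v = √(2 × 367.43/11.1) = 8.137 m/s

v = 8.14 m/s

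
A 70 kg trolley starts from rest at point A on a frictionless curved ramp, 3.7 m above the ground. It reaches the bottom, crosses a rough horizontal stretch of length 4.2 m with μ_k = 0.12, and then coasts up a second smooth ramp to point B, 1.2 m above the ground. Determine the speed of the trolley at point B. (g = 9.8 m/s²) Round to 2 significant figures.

v = 6.3 m/s

Energy at A: mgh₁ = (70)(9.8)(3.7) = 2538.2 J
Friction loss: W_f = μ_k mg d = 345.7 J
At B: ½mv² + mgh₂ = mgh₁ − W_f
½mv² = 2538.2 − 345.7 − 823.20 = 1369.3 J
v = √(2 × 1369.3/70) = 6.255 m/s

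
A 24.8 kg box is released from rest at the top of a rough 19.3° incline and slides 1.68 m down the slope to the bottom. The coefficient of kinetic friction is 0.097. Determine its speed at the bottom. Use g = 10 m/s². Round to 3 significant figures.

Energy: mgh = ½mv² + W_f, with h = L sinθ and W_f = μ_k (mg cosθ) L
mgh = mgL sinθ = (24.8)(10)(1.68)sin19.3° = 137.71 J
W_f = μ_k mg cosθ · L = (0.097)(24.8)(10)cos19.3°·1.68 = 38.14 J
½mv² = 137.71 − 38.14 = 99.563 J
v = √(2 × 99.563/24.8) = 2.834 m/s

v = 2.83 m/s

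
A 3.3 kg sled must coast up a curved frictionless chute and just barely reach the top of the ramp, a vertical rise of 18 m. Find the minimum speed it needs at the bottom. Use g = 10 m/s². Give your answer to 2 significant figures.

At the top it is momentarily at rest, so all KE converts to PE: ½mv² = mgh
v = √(2gh) = √(2 × 10 × 18) = 18.97 m/s

v = 19 m/s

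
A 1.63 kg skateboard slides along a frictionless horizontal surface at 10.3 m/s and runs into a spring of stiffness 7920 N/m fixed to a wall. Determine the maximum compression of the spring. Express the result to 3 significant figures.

x = 0.148 m

Conservation of energy between contact and max compression: ½mv² = ½kx²
x = v√(m/k) = 10.3 × √(1.63/7920) = 0.1478 m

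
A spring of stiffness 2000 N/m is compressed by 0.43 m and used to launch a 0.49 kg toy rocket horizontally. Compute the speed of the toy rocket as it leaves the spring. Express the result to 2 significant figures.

v = 27 m/s

The toy rocket leaves the spring when the spring is at natural length, so ½kx² = ½mv²
v = x√(k/m) = 0.43 × √(2000/0.49) = 27.47 m/s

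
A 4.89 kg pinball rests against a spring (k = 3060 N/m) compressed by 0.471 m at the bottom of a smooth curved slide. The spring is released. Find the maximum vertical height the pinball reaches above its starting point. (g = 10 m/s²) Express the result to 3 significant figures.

h = 6.94 m

Energy conservation from release to the highest point: ½kx² = mgh
h = kx²/(2mg) = (3060)(0.471)²/(2 × 4.89 × 10) = 6.941 m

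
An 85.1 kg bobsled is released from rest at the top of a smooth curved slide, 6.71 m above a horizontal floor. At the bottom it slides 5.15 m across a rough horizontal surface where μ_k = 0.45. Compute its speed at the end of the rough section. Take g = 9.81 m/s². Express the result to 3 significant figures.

Energy at the top = energy at the end + work done against friction:
mgh = ½mv² + μ_k m g d
W_f = μ_k mg d = (0.45)(85.1)(9.81)(5.15) = 1935 J
½mv² = mgh − W_f = 5601.7 − 1935 = 3667.0 J
v = √(2 × 3667.0/85.1) = 9.283 m/s

v = 9.28 m/s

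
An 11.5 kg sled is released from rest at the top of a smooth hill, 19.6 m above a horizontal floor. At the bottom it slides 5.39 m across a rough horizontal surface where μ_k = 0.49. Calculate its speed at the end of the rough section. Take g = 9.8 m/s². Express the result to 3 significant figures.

v = 18.2 m/s

Applying the work–energy principle:
mgh = ½mv² + μ_k m g d
W_f = μ_k mg d = (0.49)(11.5)(9.8)(5.39) = 297.7 J
½mv² = mgh − W_f = 2208.9 − 297.7 = 1911.3 J
v = √(2 × 1911.3/11.5) = 18.23 m/s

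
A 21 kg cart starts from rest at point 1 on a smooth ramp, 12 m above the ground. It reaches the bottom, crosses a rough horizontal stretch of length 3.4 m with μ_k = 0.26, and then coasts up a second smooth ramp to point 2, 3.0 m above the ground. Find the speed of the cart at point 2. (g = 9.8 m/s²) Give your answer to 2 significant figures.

v = 13 m/s

Energy at 1: mgh₁ = (21)(9.8)(12) = 2469.6 J
Friction loss: W_f = μ_k mg d = 181.9 J
At 2: ½mv² + mgh₂ = mgh₁ − W_f
½mv² = 2469.6 − 181.9 − 617.40 = 1670.3 J
v = √(2 × 1670.3/21) = 12.61 m/s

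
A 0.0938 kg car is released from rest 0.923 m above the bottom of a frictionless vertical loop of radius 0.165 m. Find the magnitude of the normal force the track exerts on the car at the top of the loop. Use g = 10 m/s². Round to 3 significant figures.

N = 5.80 N

Energy from release to top (height 2r): mgh = ½mv_top² + mg(2r)
v_top² = 2g(h − 2r) = 2(10)(0.923 − 0.3300) = 11.860 m²/s²
At the top, both N and weight point toward the centre: N + mg = mv_top²/r
N = m(v_top²/r − g) = 0.0938(11.860/0.165 − 10) = 5.804 N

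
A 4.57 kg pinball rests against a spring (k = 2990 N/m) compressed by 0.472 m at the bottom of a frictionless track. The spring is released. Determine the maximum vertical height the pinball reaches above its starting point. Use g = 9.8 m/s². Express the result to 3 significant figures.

h = 7.44 m

Energy conservation from release to the highest point: ½kx² = mgh
h = kx²/(2mg) = (2990)(0.472)²/(2 × 4.57 × 9.8) = 7.437 m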